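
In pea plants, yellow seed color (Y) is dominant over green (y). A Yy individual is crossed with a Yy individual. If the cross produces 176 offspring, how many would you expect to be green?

Punnett square for Yy × Yy:
Offspring genotypes: 1 YY, 2 Yy, 1 yy
yellow: 3, green: 1
green: 1 out of 4 → fraction 1/4
Expected count = 1/4 × 176 = 44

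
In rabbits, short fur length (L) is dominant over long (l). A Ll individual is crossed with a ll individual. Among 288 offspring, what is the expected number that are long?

Punnett square for Ll × ll:
Offspring genotypes: 2 Ll, 2 ll
short: 2, long: 2
long: 2 out of 4 → fraction 1/2
Expected count = 1/2 × 288 = 144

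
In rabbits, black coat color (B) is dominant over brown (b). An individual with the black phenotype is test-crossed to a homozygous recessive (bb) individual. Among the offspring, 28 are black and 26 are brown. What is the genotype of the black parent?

Test cross: ? × bb
Offspring: 28 black, 26 brown — approximately 1:1.
A 1:1 ratio in a test cross indicates the unknown parent is heterozygous (Bb).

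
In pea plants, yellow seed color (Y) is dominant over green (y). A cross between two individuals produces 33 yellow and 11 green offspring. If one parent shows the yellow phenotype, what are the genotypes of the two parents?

Observed offspring: 33 yellow, 11 green
The observed ratio simplifies to 3:1. Green (yy) offspring appear, so each parent must contribute one y allele. The parent stated to show yellow carries Y, so it is Yy. The other parent is then either Yy or yy: Yy × yy would give a 1:1 split, whereas Yy × Yy gives 3:1 — matching the data. So both parents are heterozygous (Yy × Yy).
Parent genotypes: Yy × Yy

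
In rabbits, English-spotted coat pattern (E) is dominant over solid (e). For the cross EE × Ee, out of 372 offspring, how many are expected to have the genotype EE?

Punnett square for EE × Ee:
Offspring genotypes: 2 EE, 2 Ee
Total offspring: 4
Count with target: 2
Probability: 2/4 = 1/2
Expected count = 1/2 × 372 = 186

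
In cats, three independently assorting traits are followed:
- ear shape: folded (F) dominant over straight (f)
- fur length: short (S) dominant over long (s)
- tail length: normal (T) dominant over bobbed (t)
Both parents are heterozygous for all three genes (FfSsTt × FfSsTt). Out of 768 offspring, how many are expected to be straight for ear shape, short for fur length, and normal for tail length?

Trihybrid cross: FfSsTt × FfSsTt
Each trait segregates independently with a 3:1 phenotypic ratio, so each gene contributes 3/4 (dominant) or 1/4 (recessive).
Target: straight (ear shape), short (fur length), normal (tail length)
Probability = product of independent per-trait probabilities
= 1/4 × 3/4 × 3/4 = 9/64
Expected count = 9/64 × 768 = 108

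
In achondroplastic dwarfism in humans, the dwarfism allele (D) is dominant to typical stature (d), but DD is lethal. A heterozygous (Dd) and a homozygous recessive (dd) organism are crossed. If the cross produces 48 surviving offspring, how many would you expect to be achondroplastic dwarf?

Cross: Dd × dd
Punnett square offspring (before lethality): 2 Dd, 2 dd
No DD offspring are produced in this cross.
achondroplastic dwarf: 2 out of 4 → fraction 1/2
Expected count = 1/2 × 48 = 24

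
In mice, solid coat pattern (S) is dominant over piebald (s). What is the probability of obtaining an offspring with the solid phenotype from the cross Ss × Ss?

Punnett square for Ss × Ss:
Offspring genotypes: 1 SS, 2 Ss, 1 ss
Total offspring: 4
Count with target: 3
Probability: 3/4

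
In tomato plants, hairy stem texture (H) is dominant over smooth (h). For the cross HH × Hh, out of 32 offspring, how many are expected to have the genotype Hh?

Punnett square for HH × Hh:
Offspring genotypes: 2 HH, 2 Hh
Total offspring: 4
Count with target: 2
Probability: 2/4 = 1/2
Expected count = 1/2 × 32 = 16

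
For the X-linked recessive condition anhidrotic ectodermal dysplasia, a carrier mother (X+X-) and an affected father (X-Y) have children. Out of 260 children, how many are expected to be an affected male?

Cross: X+X- × X-Y
Offspring: 1 X+X-, 1 X+Y, 1 X-X-, 1 X-Y
Probability of an affected male: 1/4
Expected count = 1/4 × 260 = 65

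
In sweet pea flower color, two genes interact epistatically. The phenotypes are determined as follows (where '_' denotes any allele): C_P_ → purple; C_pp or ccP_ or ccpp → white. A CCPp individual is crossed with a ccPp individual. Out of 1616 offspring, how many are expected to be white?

Cross: CCPp × ccPp — consider each gene separately:
C gene: CC × cc → 4 Cc → 4 C_ (out of 4)
P gene: Pp × Pp → 1 PP, 2 Pp, 1 pp → 3 P_ : 1 pp (out of 4)
Genotype classes (out of 4 × 4 = 16): C_P_ = 4×3 = 12; C_pp = 4×1 = 4
Apply the phenotype rules: C_P_ (12) → purple; C_pp (4) → white
Phenotype counts (out of 16): 12 purple, 4 white
white: 4 out of 16 → fraction 1/4
Expected count = 1/4 × 1616 = 404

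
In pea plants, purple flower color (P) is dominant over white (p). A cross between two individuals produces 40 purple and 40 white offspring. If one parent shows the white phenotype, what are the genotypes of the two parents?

Observed offspring: 40 purple, 40 white
The observed ratio simplifies to 1:1. One parent shows white, so its genotype must be pp. A 1:1 offspring split requires the other parent to be heterozygous (Pp).
Parent genotypes: pp × Pp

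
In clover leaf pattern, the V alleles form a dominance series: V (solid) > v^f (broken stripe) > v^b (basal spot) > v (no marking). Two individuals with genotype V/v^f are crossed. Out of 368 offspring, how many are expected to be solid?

Cross: V/v^f × V/v^f
Allele dominance: V > v^f > v^b > v
Offspring genotypes: 1 V/V, 2 V/v^f, 1 v^f/v^f
Phenotype counts: 3 solid, 1 broken stripe
solid: 3 out of 4 → fraction 3/4
Expected count = 3/4 × 368 = 276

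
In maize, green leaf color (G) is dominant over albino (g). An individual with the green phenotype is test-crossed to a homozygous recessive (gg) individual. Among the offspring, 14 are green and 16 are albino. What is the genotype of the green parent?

Test cross: ? × gg
Offspring: 14 green, 16 albino — approximately 1:1.
A 1:1 ratio in a test cross indicates the unknown parent is heterozygous (Gg).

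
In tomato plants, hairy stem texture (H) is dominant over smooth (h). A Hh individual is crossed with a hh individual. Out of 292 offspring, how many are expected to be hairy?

Punnett square for Hh × hh:
Offspring genotypes: 2 Hh, 2 hh
hairy: 2, smooth: 2
hairy: 2 out of 4 → fraction 1/2
Expected count = 1/2 × 292 = 146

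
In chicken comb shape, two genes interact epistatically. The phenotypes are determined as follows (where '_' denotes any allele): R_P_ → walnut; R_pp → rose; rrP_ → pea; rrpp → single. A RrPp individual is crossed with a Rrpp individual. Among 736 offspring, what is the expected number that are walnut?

Cross: RrPp × Rrpp — consider each gene separately:
R gene: Rr × Rr → 1 RR, 2 Rr, 1 rr → 3 R_ : 1 rr (out of 4)
P gene: Pp × pp → 2 Pp, 2 pp → 2 P_ : 2 pp (out of 4)
Genotype classes (out of 4 × 4 = 16): R_P_ = 3×2 = 6; R_pp = 3×2 = 6; rrP_ = 1×2 = 2; rrpp = 1×2 = 2
Apply the phenotype rules: R_P_ (6) → walnut; R_pp (6) → rose; rrP_ (2) → pea; rrpp (2) → single
Phenotype counts (out of 16): 6 walnut, 6 rose, 2 pea, 2 single
walnut: 6 out of 16 → fraction 3/8
Expected count = 3/8 × 736 = 276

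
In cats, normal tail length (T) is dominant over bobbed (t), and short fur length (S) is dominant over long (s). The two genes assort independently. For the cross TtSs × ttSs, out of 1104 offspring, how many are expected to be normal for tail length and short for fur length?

Dihybrid cross TtSs × ttSs — consider each gene separately:
tail length: Tt × tt → 2 Tt, 2 tt → 2 T_ : 2 tt (out of 4)
fur length: Ss × Ss → 1 SS, 2 Ss, 1 ss → 3 S_ : 1 ss (out of 4)
Looking for: normal (T_) and short (S_)
P(normal) = 2/4, P(short) = 3/4
P(both) = 2/4 × 3/4 = 6/16 = 3/8
Expected count = 3/8 × 1104 = 414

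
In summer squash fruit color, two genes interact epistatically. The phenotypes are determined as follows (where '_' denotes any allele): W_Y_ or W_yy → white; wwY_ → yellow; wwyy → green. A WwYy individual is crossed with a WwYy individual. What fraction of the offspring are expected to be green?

Cross: WwYy × WwYy — consider each gene separately:
W gene: Ww × Ww → 1 WW, 2 Ww, 1 ww → 3 W_ : 1 ww (out of 4)
Y gene: Yy × Yy → 1 YY, 2 Yy, 1 yy → 3 Y_ : 1 yy (out of 4)
Genotype classes (out of 4 × 4 = 16): W_Y_ = 3×3 = 9; W_yy = 3×1 = 3; wwY_ = 1×3 = 3; wwyy = 1×1 = 1
Apply the phenotype rules: W_Y_ (9) + W_yy (3) → white; wwY_ (3) → yellow; wwyy (1) → green
Phenotype counts (out of 16): 12 white, 3 yellow, 1 green
green: 1 out of 16
Probability: 1/16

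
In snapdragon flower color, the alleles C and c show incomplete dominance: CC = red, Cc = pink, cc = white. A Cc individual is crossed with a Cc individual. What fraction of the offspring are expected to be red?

Punnett square for Cc × Cc:
Offspring genotypes: 1 CC, 2 Cc, 1 cc
Phenotype counts: 1 red, 2 pink, 1 white
red: 1 out of 4
Probability: 1/4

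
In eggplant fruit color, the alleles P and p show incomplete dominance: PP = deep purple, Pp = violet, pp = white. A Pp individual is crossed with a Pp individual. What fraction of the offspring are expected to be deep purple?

Punnett square for Pp × Pp:
Offspring genotypes: 1 PP, 2 Pp, 1 pp
Phenotype counts: 1 deep purple, 2 violet, 1 white
deep purple: 1 out of 4
Probability: 1/4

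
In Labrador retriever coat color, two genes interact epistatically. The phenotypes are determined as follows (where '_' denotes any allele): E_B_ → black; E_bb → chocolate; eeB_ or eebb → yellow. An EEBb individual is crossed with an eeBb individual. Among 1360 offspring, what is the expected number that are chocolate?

Cross: EEBb × eeBb — consider each gene separately:
E gene: EE × ee → 4 Ee → 4 E_ (out of 4)
B gene: Bb × Bb → 1 BB, 2 Bb, 1 bb → 3 B_ : 1 bb (out of 4)
Genotype classes (out of 4 × 4 = 16): E_B_ = 4×3 = 12; E_bb = 4×1 = 4
Apply the phenotype rules: E_B_ (12) → black; E_bb (4) → chocolate
Phenotype counts (out of 16): 12 black, 4 chocolate
chocolate: 4 out of 16 → fraction 1/4
Expected count = 1/4 × 1360 = 340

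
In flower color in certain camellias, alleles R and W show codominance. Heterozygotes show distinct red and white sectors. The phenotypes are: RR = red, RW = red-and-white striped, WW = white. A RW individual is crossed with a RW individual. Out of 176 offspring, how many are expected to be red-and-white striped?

Punnett square for RW × RW:
Offspring genotypes: 1 RR, 2 RW, 1 WW
Phenotype counts: 1 red, 2 red-and-white striped, 1 white
red-and-white striped: 2 out of 4 → fraction 1/2
Expected count = 1/2 × 176 = 88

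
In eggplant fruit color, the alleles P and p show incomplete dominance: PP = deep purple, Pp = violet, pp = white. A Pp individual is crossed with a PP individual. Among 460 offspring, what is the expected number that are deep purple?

Punnett square for Pp × PP:
Offspring genotypes: 2 PP, 2 Pp
Phenotype counts: 2 deep purple, 2 violet
deep purple: 2 out of 4 → fraction 1/2
Expected count = 1/2 × 460 = 230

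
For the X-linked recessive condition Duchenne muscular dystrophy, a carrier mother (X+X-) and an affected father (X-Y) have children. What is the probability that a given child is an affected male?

Cross: X+X- × X-Y
Offspring: 1 X+X-, 1 X+Y, 1 X-X-, 1 X-Y
Probability of an affected male: 1/4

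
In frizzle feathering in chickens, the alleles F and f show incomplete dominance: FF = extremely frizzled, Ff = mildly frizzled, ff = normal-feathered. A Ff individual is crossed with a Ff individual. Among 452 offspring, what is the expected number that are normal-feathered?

Punnett square for Ff × Ff:
Offspring genotypes: 1 FF, 2 Ff, 1 ff
Phenotype counts: 1 extremely frizzled, 2 mildly frizzled, 1 normal-feathered
normal-feathered: 1 out of 4 → fraction 1/4
Expected count = 1/4 × 452 = 113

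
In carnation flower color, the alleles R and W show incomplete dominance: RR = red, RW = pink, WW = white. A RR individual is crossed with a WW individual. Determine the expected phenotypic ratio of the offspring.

Punnett square for RR × WW:
Offspring genotypes: 4 RW
Phenotype counts: 4 pink
Ratio: all pink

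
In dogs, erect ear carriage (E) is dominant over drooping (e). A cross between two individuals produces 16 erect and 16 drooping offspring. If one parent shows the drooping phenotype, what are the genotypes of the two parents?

Observed offspring: 16 erect, 16 drooping
The observed ratio simplifies to 1:1. One parent shows drooping, so its genotype must be ee. A 1:1 offspring split requires the other parent to be heterozygous (Ee).
Parent genotypes: ee × Ee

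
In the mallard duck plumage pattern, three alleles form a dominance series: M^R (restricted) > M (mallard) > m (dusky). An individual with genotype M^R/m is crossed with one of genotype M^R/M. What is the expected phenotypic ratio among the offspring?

Cross: M^R/m × M^R/M
Allele dominance: M^R > M > m
Offspring genotypes: 1 M^R/M^R, 1 M^R/M, 1 M^R/m, 1 M/m
Phenotype counts: 3 restricted, 1 mallard
Ratio: 3 restricted : 1 mallard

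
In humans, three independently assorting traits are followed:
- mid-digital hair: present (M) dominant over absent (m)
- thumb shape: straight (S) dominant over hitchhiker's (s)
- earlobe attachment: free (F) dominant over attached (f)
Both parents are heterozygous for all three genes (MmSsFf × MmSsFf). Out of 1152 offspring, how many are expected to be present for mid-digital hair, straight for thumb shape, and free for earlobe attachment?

Trihybrid cross: MmSsFf × MmSsFf
Each trait segregates independently with a 3:1 phenotypic ratio, so each gene contributes 3/4 (dominant) or 1/4 (recessive).
Target: present (mid-digital hair), straight (thumb shape), free (earlobe attachment)
Probability = product of independent per-trait probabilities
= 3/4 × 3/4 × 3/4 = 27/64
Expected count = 27/64 × 1152 = 486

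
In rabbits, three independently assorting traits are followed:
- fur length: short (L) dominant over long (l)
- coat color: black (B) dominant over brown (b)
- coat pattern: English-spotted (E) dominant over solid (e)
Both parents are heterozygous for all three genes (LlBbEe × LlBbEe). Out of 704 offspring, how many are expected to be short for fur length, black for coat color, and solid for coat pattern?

Trihybrid cross: LlBbEe × LlBbEe
Each trait segregates independently with a 3:1 phenotypic ratio, so each gene contributes 3/4 (dominant) or 1/4 (recessive).
Target: short (fur length), black (coat color), solid (coat pattern)
Probability = product of independent per-trait probabilities
= 3/4 × 3/4 × 1/4 = 9/64
Expected count = 9/64 × 704 = 99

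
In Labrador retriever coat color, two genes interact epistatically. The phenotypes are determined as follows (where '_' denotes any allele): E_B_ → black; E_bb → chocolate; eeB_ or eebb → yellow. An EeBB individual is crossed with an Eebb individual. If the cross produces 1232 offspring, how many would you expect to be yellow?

Cross: EeBB × Eebb — consider each gene separately:
E gene: Ee × Ee → 1 EE, 2 Ee, 1 ee → 3 E_ : 1 ee (out of 4)
B gene: BB × bb → 4 Bb → 4 B_ (out of 4)
Genotype classes (out of 4 × 4 = 16): E_B_ = 3×4 = 12; eeB_ = 1×4 = 4
Apply the phenotype rules: E_B_ (12) → black; eeB_ (4) → yellow
Phenotype counts (out of 16): 12 black, 4 yellow
yellow: 4 out of 16 → fraction 1/4
Expected count = 1/4 × 1232 = 308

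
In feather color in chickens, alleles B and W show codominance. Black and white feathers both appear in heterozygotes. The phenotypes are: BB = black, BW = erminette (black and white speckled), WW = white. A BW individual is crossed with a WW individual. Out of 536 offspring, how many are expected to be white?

Punnett square for BW × WW:
Offspring genotypes: 2 BW, 2 WW
Phenotype counts: 2 erminette (black and white speckled), 2 white
white: 2 out of 4 → fraction 1/2
Expected count = 1/2 × 536 = 268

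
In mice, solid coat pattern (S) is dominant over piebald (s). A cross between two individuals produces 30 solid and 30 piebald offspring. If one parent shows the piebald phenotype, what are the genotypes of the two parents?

Observed offspring: 30 solid, 30 piebald
The observed ratio simplifies to 1:1. One parent shows piebald, so its genotype must be ss. A 1:1 offspring split requires the other parent to be heterozygous (Ss).
Parent genotypes: ss × Ss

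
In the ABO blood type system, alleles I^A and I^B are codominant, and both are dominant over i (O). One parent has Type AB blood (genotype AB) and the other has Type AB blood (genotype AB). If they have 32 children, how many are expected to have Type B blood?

Cross: AB × AB
Possible offspring genotypes: 1 AA, 2 AB, 1 BB
Blood type counts: 1 Type A, 2 Type AB, 1 Type B
Probability of Type B: 1/4
Expected count = 1/4 × 32 = 8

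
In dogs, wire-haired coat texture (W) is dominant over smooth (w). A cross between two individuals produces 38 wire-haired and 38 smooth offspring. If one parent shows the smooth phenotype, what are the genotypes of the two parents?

Observed offspring: 38 wire-haired, 38 smooth
The observed ratio simplifies to 1:1. One parent shows smooth, so its genotype must be ww. A 1:1 offspring split requires the other parent to be heterozygous (Ww).
Parent genotypes: ww × Ww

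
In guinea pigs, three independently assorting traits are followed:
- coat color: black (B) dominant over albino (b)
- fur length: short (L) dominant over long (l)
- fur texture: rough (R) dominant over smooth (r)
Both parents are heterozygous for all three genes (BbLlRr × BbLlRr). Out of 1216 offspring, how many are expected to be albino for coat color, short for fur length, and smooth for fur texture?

Trihybrid cross: BbLlRr × BbLlRr
Each trait segregates independently with a 3:1 phenotypic ratio, so each gene contributes 3/4 (dominant) or 1/4 (recessive).
Target: albino (coat color), short (fur length), smooth (fur texture)
Probability = product of independent per-trait probabilities
= 1/4 × 3/4 × 1/4 = 3/64
Expected count = 3/64 × 1216 = 57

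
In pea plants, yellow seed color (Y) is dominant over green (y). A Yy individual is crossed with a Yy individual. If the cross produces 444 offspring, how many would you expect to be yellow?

Punnett square for Yy × Yy:
Offspring genotypes: 1 YY, 2 Yy, 1 yy
yellow: 3, green: 1
yellow: 3 out of 4 → fraction 3/4
Expected count = 3/4 × 444 = 333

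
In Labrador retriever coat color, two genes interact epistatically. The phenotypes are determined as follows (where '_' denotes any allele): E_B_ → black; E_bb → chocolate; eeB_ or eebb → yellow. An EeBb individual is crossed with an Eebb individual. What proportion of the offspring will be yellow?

Cross: EeBb × Eebb — consider each gene separately:
E gene: Ee × Ee → 1 EE, 2 Ee, 1 ee → 3 E_ : 1 ee (out of 4)
B gene: Bb × bb → 2 Bb, 2 bb → 2 B_ : 2 bb (out of 4)
Genotype classes (out of 4 × 4 = 16): E_B_ = 3×2 = 6; E_bb = 3×2 = 6; eeB_ = 1×2 = 2; eebb = 1×2 = 2
Apply the phenotype rules: E_B_ (6) → black; E_bb (6) → chocolate; eeB_ (2) + eebb (2) → yellow
Phenotype counts (out of 16): 6 black, 6 chocolate, 4 yellow
yellow: 4 out of 16
Probability: 4/16 = 1/4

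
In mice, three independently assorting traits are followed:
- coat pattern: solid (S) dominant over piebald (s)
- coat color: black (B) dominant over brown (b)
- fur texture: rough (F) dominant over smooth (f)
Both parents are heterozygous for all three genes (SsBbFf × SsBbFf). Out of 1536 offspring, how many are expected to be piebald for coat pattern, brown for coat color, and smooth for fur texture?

Trihybrid cross: SsBbFf × SsBbFf
Each trait segregates independently with a 3:1 phenotypic ratio, so each gene contributes 3/4 (dominant) or 1/4 (recessive).
Target: piebald (coat pattern), brown (coat color), smooth (fur texture)
Probability = product of independent per-trait probabilities
= 1/4 × 1/4 × 1/4 = 1/64
Expected count = 1/64 × 1536 = 24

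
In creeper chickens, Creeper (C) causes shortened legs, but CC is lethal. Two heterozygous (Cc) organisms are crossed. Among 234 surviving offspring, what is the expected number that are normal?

Cross: Cc × Cc
Punnett square offspring (before lethality): 1 CC, 2 Cc, 1 cc
The CC genotype is lethal (embryos die); surviving offspring: 2 Cc, 1 cc
normal: 1 out of 3 → fraction 1/3
Expected count = 1/3 × 234 = 78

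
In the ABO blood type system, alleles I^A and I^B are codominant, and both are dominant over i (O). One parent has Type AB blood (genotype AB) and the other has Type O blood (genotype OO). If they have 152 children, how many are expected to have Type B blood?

Cross: AB × OO
Possible offspring genotypes: 2 AO, 2 BO
Blood type counts: 2 Type A, 2 Type B
Probability of Type B: 2/4 = 1/2
Expected count = 1/2 × 152 = 76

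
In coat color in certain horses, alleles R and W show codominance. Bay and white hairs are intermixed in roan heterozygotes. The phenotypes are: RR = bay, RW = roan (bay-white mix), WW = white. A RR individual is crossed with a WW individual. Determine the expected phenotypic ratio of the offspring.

Punnett square for RR × WW:
Offspring genotypes: 4 RW
Phenotype counts: 4 roan (bay-white mix)
Ratio: all roan (bay-white mix)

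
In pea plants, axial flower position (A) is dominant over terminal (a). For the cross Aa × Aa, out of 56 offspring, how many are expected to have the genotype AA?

Punnett square for Aa × Aa:
Offspring genotypes: 1 AA, 2 Aa, 1 aa
Total offspring: 4
Count with target: 1
Probability: 1/4
Expected count = 1/4 × 56 = 14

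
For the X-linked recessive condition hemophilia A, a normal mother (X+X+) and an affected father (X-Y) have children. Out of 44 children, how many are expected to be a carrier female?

Cross: X+X+ × X-Y
Offspring: 2 X+X-, 2 X+Y
Probability of a carrier female: 2/4 = 1/2
Expected count = 1/2 × 44 = 22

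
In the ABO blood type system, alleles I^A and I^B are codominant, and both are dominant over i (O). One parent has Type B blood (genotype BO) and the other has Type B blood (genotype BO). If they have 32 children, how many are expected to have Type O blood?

Cross: BO × BO
Possible offspring genotypes: 1 BB, 2 BO, 1 OO
Blood type counts: 3 Type B, 1 Type O
Probability of Type O: 1/4
Expected count = 1/4 × 32 = 8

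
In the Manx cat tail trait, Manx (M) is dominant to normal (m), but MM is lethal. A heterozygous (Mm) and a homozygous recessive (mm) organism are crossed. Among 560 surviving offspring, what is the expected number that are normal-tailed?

Cross: Mm × mm
Punnett square offspring (before lethality): 2 Mm, 2 mm
No MM offspring are produced in this cross.
normal-tailed: 2 out of 4 → fraction 1/2
Expected count = 1/2 × 560 = 280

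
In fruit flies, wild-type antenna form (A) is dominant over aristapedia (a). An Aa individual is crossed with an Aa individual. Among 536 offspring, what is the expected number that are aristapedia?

Punnett square for Aa × Aa:
Offspring genotypes: 1 AA, 2 Aa, 1 aa
wild-type: 3, aristapedia: 1
aristapedia: 1 out of 4 → fraction 1/4
Expected count = 1/4 × 536 = 134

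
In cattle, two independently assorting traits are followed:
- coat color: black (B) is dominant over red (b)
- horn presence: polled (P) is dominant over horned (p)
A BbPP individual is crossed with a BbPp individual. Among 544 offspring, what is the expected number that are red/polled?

Dihybrid cross BbPP × BbPp — consider each gene separately:
coat color: Bb × Bb → 1 BB, 2 Bb, 1 bb → 3 B_ : 1 bb (out of 4)
horn presence: PP × Pp → 2 PP, 2 Pp → 4 P_ (out of 4)
Combine (counts out of 4 × 4 = 16): black/polled (B_P_) = 3×4 = 12; red/polled (bbP_) = 1×4 = 4
Phenotype counts (out of 16): 12 black/polled, 4 red/polled
red/polled: 4 out of 16 → fraction 1/4
Expected count = 1/4 × 544 = 136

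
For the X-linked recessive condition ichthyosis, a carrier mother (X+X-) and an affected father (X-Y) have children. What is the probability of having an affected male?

Cross: X+X- × X-Y
Offspring: 1 X+X-, 1 X+Y, 1 X-X-, 1 X-Y
Probability of an affected male: 1/4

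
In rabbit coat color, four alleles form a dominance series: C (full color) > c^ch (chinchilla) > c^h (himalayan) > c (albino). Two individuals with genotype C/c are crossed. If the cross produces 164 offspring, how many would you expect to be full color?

Cross: C/c × C/c
Allele dominance: C > c^ch > c^h > c
Offspring genotypes: 1 C/C, 2 C/c, 1 c/c
Phenotype counts: 3 full color, 1 albino
full color: 3 out of 4 → fraction 3/4
Expected count = 3/4 × 164 = 123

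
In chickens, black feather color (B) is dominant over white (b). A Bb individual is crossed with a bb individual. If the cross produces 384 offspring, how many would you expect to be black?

Punnett square for Bb × bb:
Offspring genotypes: 2 Bb, 2 bb
black: 2, white: 2
black: 2 out of 4 → fraction 1/2
Expected count = 1/2 × 384 = 192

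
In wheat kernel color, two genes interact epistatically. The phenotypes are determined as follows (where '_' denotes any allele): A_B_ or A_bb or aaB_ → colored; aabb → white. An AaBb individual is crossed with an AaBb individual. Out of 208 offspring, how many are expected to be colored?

Cross: AaBb × AaBb — consider each gene separately:
A gene: Aa × Aa → 1 AA, 2 Aa, 1 aa → 3 A_ : 1 aa (out of 4)
B gene: Bb × Bb → 1 BB, 2 Bb, 1 bb → 3 B_ : 1 bb (out of 4)
Genotype classes (out of 4 × 4 = 16): A_B_ = 3×3 = 9; A_bb = 3×1 = 3; aaB_ = 1×3 = 3; aabb = 1×1 = 1
Apply the phenotype rules: A_B_ (9) + A_bb (3) + aaB_ (3) → colored; aabb (1) → white
Phenotype counts (out of 16): 15 colored, 1 white
colored: 15 out of 16 → fraction 15/16
Expected count = 15/16 × 208 = 195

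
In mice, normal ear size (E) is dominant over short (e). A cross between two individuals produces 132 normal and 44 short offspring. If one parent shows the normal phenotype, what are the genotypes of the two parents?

Observed offspring: 132 normal, 44 short
The observed ratio simplifies to 3:1. Short (ee) offspring appear, so each parent must contribute one e allele. The parent stated to show normal carries E, so it is Ee. The other parent is then either Ee or ee: Ee × ee would give a 1:1 split, whereas Ee × Ee gives 3:1 — matching the data. So both parents are heterozygous (Ee × Ee).
Parent genotypes: Ee × Ee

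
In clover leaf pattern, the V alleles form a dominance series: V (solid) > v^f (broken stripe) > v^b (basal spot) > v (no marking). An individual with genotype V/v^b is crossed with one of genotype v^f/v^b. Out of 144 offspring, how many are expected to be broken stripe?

Cross: V/v^b × v^f/v^b
Allele dominance: V > v^f > v^b > v
Offspring genotypes: 1 V/v^f, 1 V/v^b, 1 v^f/v^b, 1 v^b/v^b
Phenotype counts: 2 solid, 1 broken stripe, 1 basal spot
broken stripe: 1 out of 4 → fraction 1/4
Expected count = 1/4 × 144 = 36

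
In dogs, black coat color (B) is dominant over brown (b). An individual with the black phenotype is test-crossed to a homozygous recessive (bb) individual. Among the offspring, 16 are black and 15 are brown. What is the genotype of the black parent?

Test cross: ? × bb
Offspring: 16 black, 15 brown — approximately 1:1.
A 1:1 ratio in a test cross indicates the unknown parent is heterozygous (Bb).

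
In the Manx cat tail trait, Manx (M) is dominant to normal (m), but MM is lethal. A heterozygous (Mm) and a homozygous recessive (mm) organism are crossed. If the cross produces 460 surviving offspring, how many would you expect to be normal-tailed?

Cross: Mm × mm
Punnett square offspring (before lethality): 2 Mm, 2 mm
No MM offspring are produced in this cross.
normal-tailed: 2 out of 4 → fraction 1/2
Expected count = 1/2 × 460 = 230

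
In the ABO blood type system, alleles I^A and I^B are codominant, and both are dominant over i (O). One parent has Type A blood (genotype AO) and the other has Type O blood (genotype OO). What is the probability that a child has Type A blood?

Cross: AO × OO
Possible offspring genotypes: 2 AO, 2 OO
Blood type counts: 2 Type A, 2 Type O
Probability of Type A: 2/4 = 1/2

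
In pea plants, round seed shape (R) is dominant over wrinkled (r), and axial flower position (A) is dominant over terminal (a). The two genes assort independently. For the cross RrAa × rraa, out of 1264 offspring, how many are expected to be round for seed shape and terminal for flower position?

Dihybrid cross RrAa × rraa — consider each gene separately:
seed shape: Rr × rr → 2 Rr, 2 rr → 2 R_ : 2 rr (out of 4)
flower position: Aa × aa → 2 Aa, 2 aa → 2 A_ : 2 aa (out of 4)
Looking for: round (R_) and terminal (aa)
P(round) = 2/4, P(terminal) = 2/4
P(both) = 2/4 × 2/4 = 4/16 = 1/4
Expected count = 1/4 × 1264 = 316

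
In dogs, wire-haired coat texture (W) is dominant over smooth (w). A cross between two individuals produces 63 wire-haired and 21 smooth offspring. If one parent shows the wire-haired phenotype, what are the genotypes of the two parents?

Observed offspring: 63 wire-haired, 21 smooth
The observed ratio simplifies to 3:1. Smooth (ww) offspring appear, so each parent must contribute one w allele. The parent stated to show wire-haired carries W, so it is Ww. The other parent is then either Ww or ww: Ww × ww would give a 1:1 split, whereas Ww × Ww gives 3:1 — matching the data. So both parents are heterozygous (Ww × Ww).
Parent genotypes: Ww × Ww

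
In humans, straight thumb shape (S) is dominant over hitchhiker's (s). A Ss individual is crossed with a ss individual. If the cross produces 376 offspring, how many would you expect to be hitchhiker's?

Punnett square for Ss × ss:
Offspring genotypes: 2 Ss, 2 ss
straight: 2, hitchhiker's: 2
hitchhiker's: 2 out of 4 → fraction 1/2
Expected count = 1/2 × 376 = 188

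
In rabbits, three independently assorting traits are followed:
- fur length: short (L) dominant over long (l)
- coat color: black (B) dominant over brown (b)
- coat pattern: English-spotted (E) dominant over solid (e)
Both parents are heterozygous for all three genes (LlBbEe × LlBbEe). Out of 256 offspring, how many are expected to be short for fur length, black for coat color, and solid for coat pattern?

Trihybrid cross: LlBbEe × LlBbEe
Each trait segregates independently with a 3:1 phenotypic ratio, so each gene contributes 3/4 (dominant) or 1/4 (recessive).
Target: short (fur length), black (coat color), solid (coat pattern)
Probability = product of independent per-trait probabilities
= 3/4 × 3/4 × 1/4 = 9/64
Expected count = 9/64 × 256 = 36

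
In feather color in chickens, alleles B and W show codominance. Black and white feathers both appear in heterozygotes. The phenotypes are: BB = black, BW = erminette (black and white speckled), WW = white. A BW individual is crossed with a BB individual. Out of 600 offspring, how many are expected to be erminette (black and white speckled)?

Punnett square for BW × BB:
Offspring genotypes: 2 BB, 2 BW
Phenotype counts: 2 black, 2 erminette (black and white speckled)
erminette (black and white speckled): 2 out of 4 → fraction 1/2
Expected count = 1/2 × 600 = 300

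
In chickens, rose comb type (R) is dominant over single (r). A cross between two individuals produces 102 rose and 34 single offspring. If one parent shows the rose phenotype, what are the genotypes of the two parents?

Observed offspring: 102 rose, 34 single
The observed ratio simplifies to 3:1. Single (rr) offspring appear, so each parent must contribute one r allele. The parent stated to show rose carries R, so it is Rr. The other parent is then either Rr or rr: Rr × rr would give a 1:1 split, whereas Rr × Rr gives 3:1 — matching the data. So both parents are heterozygous (Rr × Rr).
Parent genotypes: Rr × Rr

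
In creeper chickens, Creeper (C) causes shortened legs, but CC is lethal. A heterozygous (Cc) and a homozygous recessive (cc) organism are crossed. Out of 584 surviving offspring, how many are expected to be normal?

Cross: Cc × cc
Punnett square offspring (before lethality): 2 Cc, 2 cc
No CC offspring are produced in this cross.
normal: 2 out of 4 → fraction 1/2
Expected count = 1/2 × 584 = 292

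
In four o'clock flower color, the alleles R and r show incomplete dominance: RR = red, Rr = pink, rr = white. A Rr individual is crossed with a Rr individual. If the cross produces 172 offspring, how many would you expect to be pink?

Punnett square for Rr × Rr:
Offspring genotypes: 1 RR, 2 Rr, 1 rr
Phenotype counts: 1 red, 2 pink, 1 white
pink: 2 out of 4 → fraction 1/2
Expected count = 1/2 × 172 = 86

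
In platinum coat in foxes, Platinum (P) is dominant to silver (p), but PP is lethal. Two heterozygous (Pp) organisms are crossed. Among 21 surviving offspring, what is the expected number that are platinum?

Cross: Pp × Pp
Punnett square offspring (before lethality): 1 PP, 2 Pp, 1 pp
The PP genotype is lethal (embryos die); surviving offspring: 2 Pp, 1 pp
platinum: 2 out of 3 → fraction 2/3
Expected count = 2/3 × 21 = 14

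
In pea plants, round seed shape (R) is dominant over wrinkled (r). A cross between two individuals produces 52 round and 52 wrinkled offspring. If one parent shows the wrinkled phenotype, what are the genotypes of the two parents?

Observed offspring: 52 round, 52 wrinkled
The observed ratio simplifies to 1:1. One parent shows wrinkled, so its genotype must be rr. A 1:1 offspring split requires the other parent to be heterozygous (Rr).
Parent genotypes: rr × Rr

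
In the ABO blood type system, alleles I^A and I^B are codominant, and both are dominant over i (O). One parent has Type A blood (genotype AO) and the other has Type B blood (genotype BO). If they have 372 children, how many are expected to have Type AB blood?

Cross: AO × BO
Possible offspring genotypes: 1 AB, 1 AO, 1 BO, 1 OO
Blood type counts: 1 Type AB, 1 Type A, 1 Type B, 1 Type O
Probability of Type AB: 1/4
Expected count = 1/4 × 372 = 93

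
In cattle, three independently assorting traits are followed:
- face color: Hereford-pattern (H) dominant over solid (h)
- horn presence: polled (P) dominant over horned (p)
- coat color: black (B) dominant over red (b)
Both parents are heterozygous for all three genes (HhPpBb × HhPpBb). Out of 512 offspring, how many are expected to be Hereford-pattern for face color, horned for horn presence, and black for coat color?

Trihybrid cross: HhPpBb × HhPpBb
Each trait segregates independently with a 3:1 phenotypic ratio, so each gene contributes 3/4 (dominant) or 1/4 (recessive).
Target: Hereford-pattern (face color), horned (horn presence), black (coat color)
Probability = product of independent per-trait probabilities
= 3/4 × 1/4 × 3/4 = 9/64
Expected count = 9/64 × 512 = 72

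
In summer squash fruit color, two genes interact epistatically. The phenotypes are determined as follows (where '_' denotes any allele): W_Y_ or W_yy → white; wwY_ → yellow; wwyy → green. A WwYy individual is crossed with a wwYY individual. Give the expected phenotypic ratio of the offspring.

Cross: WwYy × wwYY — consider each gene separately:
W gene: Ww × ww → 2 Ww, 2 ww → 2 W_ : 2 ww (out of 4)
Y gene: Yy × YY → 2 YY, 2 Yy → 4 Y_ (out of 4)
Genotype classes (out of 4 × 4 = 16): W_Y_ = 2×4 = 8; wwY_ = 2×4 = 8
Apply the phenotype rules: W_Y_ (8) → white; wwY_ (8) → yellow
Phenotype counts (out of 16): 8 white, 8 yellow
Ratio: 1 white : 1 yellow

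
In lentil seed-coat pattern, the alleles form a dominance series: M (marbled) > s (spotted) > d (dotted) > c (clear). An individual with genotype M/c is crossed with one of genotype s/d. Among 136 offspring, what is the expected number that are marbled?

Cross: M/c × s/d
Allele dominance: M > s > d > c
Offspring genotypes: 1 M/s, 1 M/d, 1 s/c, 1 d/c
Phenotype counts: 2 marbled, 1 spotted, 1 dotted
marbled: 2 out of 4 → fraction 1/2
Expected count = 1/2 × 136 = 68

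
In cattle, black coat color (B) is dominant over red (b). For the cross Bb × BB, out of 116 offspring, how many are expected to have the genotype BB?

Punnett square for Bb × BB:
Offspring genotypes: 2 BB, 2 Bb
Total offspring: 4
Count with target: 2
Probability: 2/4 = 1/2
Expected count = 1/2 × 116 = 58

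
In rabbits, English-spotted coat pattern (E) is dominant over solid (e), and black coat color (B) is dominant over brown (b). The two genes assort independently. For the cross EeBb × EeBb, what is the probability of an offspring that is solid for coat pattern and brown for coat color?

Dihybrid cross EeBb × EeBb — consider each gene separately:
coat pattern: Ee × Ee → 1 EE, 2 Ee, 1 ee → 3 E_ : 1 ee (out of 4)
coat color: Bb × Bb → 1 BB, 2 Bb, 1 bb → 3 B_ : 1 bb (out of 4)
Looking for: solid (ee) and brown (bb)
P(solid) = 1/4, P(brown) = 1/4
P(both) = 1/4 × 1/4 = 1/16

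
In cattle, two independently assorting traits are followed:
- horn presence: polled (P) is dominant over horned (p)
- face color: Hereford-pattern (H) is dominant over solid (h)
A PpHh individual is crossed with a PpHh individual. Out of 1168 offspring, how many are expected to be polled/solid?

Dihybrid cross PpHh × PpHh — consider each gene separately:
horn presence: Pp × Pp → 1 PP, 2 Pp, 1 pp → 3 P_ : 1 pp (out of 4)
face color: Hh × Hh → 1 HH, 2 Hh, 1 hh → 3 H_ : 1 hh (out of 4)
Combine (counts out of 4 × 4 = 16): polled/Hereford-pattern (P_H_) = 3×3 = 9; polled/solid (P_hh) = 3×1 = 3; horned/Hereford-pattern (ppH_) = 1×3 = 3; horned/solid (pphh) = 1×1 = 1
Phenotype counts (out of 16): 9 polled/Hereford-pattern, 3 polled/solid, 3 horned/Hereford-pattern, 1 horned/solid
polled/solid: 3 out of 16 → fraction 3/16
Expected count = 3/16 × 1168 = 219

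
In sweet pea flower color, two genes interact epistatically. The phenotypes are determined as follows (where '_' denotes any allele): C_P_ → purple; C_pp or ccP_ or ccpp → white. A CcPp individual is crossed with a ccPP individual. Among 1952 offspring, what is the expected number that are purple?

Cross: CcPp × ccPP — consider each gene separately:
C gene: Cc × cc → 2 Cc, 2 cc → 2 C_ : 2 cc (out of 4)
P gene: Pp × PP → 2 PP, 2 Pp → 4 P_ (out of 4)
Genotype classes (out of 4 × 4 = 16): C_P_ = 2×4 = 8; ccP_ = 2×4 = 8
Apply the phenotype rules: C_P_ (8) → purple; ccP_ (8) → white
Phenotype counts (out of 16): 8 purple, 8 white
purple: 8 out of 16 → fraction 1/2
Expected count = 1/2 × 1952 = 976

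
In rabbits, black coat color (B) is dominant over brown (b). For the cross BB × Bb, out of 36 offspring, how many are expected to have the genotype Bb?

Punnett square for BB × Bb:
Offspring genotypes: 2 BB, 2 Bb
Total offspring: 4
Count with target: 2
Probability: 2/4 = 1/2
Expected count = 1/2 × 36 = 18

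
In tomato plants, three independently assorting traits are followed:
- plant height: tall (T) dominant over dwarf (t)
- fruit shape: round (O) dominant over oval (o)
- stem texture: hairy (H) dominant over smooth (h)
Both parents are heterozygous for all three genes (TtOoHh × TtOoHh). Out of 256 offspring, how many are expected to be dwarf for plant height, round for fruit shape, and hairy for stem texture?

Trihybrid cross: TtOoHh × TtOoHh
Each trait segregates independently with a 3:1 phenotypic ratio, so each gene contributes 3/4 (dominant) or 1/4 (recessive).
Target: dwarf (plant height), round (fruit shape), hairy (stem texture)
Probability = product of independent per-trait probabilities
= 1/4 × 3/4 × 3/4 = 9/64
Expected count = 9/64 × 256 = 36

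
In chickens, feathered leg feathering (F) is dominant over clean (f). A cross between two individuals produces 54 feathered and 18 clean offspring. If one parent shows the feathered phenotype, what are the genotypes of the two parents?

Observed offspring: 54 feathered, 18 clean
The observed ratio simplifies to 3:1. Clean (ff) offspring appear, so each parent must contribute one f allele. The parent stated to show feathered carries F, so it is Ff. The other parent is then either Ff or ff: Ff × ff would give a 1:1 split, whereas Ff × Ff gives 3:1 — matching the data. So both parents are heterozygous (Ff × Ff).
Parent genotypes: Ff × Ff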